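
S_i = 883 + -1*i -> [883, 882, 881, 880, 879]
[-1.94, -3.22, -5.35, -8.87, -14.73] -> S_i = -1.94*1.66^i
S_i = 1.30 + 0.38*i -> [1.3, 1.68, 2.06, 2.44, 2.82]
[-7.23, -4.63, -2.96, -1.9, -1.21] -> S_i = -7.23*0.64^i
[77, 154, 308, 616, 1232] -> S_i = 77*2^i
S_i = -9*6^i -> [-9, -54, -324, -1944, -11664]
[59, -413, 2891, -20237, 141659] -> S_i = 59*-7^i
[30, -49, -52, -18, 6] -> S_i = Random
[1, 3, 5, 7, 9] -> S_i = 1 + 2*i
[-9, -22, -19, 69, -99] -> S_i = Random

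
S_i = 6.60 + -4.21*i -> [6.6, 2.39, -1.82, -6.03, -10.24]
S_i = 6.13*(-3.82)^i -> [6.13, -23.42, 89.45, -341.7, 1305.31]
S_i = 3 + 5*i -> [3, 8, 13, 18, 23]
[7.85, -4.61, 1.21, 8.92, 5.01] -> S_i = Random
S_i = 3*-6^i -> [3, -18, 108, -648, 3888]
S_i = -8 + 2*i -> [-8, -6, -4, -2, 0]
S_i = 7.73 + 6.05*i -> [7.73, 13.78, 19.83, 25.88, 31.93]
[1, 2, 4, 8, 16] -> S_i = 1*2^i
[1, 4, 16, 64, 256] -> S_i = 1*4^i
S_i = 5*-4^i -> [5, -20, 80, -320, 1280]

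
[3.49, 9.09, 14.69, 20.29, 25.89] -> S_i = 3.49 + 5.60*i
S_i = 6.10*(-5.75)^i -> [6.1, -35.07, 201.68, -1159.67, 6668.09]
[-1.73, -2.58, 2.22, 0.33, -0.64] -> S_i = Random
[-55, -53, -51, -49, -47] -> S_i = -55 + 2*i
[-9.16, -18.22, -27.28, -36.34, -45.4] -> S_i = -9.16 + -9.06*i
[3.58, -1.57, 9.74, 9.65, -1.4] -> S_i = Random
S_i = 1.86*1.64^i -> [1.86, 3.05, 5.0, 8.2, 13.46]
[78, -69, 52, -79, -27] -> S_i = Random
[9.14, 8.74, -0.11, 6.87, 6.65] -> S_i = Random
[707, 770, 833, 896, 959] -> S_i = 707 + 63*i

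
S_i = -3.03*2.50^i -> [-3.03, -7.57, -18.94, -47.34, -118.36]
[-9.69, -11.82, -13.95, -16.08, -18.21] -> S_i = -9.69 + -2.13*i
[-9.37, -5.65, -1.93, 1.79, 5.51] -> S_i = -9.37 + 3.72*i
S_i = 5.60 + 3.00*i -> [5.6, 8.6, 11.6, 14.6, 17.6]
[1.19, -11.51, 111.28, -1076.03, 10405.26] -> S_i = 1.19*(-9.67)^i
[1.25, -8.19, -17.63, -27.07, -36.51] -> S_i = 1.25 + -9.44*i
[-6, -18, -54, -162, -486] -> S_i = -6*3^i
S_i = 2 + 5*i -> [2, 7, 12, 17, 22]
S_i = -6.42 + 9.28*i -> [-6.42, 2.86, 12.14, 21.42, 30.7]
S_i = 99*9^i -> [99, 891, 8019, 72171, 649539]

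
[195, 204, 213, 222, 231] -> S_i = 195 + 9*i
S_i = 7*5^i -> [7, 35, 175, 875, 4375]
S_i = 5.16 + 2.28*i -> [5.16, 7.44, 9.72, 12.0, 14.28]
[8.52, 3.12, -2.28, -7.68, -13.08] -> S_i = 8.52 + -5.40*i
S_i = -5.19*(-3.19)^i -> [-5.19, 16.56, -52.81, 168.48, -537.44]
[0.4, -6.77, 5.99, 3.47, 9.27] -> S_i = Random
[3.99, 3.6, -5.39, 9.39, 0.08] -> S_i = Random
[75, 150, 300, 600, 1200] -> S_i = 75*2^i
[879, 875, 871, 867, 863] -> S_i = 879 + -4*i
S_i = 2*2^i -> [2, 4, 8, 16, 32]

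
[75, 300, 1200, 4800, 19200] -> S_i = 75*4^i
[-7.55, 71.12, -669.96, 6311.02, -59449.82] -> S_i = -7.55*(-9.42)^i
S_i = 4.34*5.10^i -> [4.34, 22.13, 112.88, 575.71, 2936.1]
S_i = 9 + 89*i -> [9, 98, 187, 276, 365]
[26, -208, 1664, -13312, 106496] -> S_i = 26*-8^i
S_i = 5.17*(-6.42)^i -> [5.17, -33.19, 213.09, -1368.03, 8782.75]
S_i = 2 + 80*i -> [2, 82, 162, 242, 322]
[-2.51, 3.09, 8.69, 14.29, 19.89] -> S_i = -2.51 + 5.60*i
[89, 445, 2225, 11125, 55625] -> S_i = 89*5^i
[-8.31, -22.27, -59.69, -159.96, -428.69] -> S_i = -8.31*2.68^i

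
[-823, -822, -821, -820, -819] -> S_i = -823 + 1*i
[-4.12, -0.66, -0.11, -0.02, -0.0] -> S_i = -4.12*0.16^i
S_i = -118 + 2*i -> [-118, -116, -114, -112, -110]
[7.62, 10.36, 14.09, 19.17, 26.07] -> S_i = 7.62*1.36^i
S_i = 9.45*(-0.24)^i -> [9.45, -2.27, 0.54, -0.13, 0.03]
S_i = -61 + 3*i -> [-61, -58, -55, -52, -49]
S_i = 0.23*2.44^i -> [0.23, 0.56, 1.37, 3.34, 8.15]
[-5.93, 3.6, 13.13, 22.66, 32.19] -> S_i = -5.93 + 9.53*i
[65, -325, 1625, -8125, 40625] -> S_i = 65*-5^i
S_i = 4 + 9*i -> [4, 13, 22, 31, 40]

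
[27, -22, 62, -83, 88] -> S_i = Random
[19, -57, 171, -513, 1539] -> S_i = 19*-3^i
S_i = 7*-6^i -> [7, -42, 252, -1512, 9072]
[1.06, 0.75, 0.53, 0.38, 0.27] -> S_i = 1.06*0.71^i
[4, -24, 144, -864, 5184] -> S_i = 4*-6^i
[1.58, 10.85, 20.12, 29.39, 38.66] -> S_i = 1.58 + 9.27*i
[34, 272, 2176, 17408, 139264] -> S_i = 34*8^i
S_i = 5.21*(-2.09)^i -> [5.21, -10.89, 22.76, -47.56, 99.41]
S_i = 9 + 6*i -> [9, 15, 21, 27, 33]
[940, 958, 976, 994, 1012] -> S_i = 940 + 18*i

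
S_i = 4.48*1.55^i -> [4.48, 6.94, 10.76, 16.68, 25.86]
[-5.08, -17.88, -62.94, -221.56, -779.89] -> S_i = -5.08*3.52^i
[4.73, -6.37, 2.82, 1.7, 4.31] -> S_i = Random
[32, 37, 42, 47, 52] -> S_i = 32 + 5*i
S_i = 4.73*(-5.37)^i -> [4.73, -25.4, 136.4, -732.46, 3933.31]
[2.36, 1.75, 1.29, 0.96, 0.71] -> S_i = 2.36*0.74^i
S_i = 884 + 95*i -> [884, 979, 1074, 1169, 1264]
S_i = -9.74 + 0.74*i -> [-9.74, -9.0, -8.26, -7.52, -6.78]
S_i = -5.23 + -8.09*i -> [-5.23, -13.32, -21.41, -29.5, -37.59]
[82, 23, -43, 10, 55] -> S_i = Random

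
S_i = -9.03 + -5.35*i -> [-9.03, -14.38, -19.73, -25.08, -30.43]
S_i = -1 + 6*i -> [-1, 5, 11, 17, 23]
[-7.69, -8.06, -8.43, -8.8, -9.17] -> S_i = -7.69 + -0.37*i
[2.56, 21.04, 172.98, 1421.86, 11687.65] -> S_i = 2.56*8.22^i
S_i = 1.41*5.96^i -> [1.41, 8.4, 50.09, 298.51, 1779.12]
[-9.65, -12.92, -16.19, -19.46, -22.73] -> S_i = -9.65 + -3.27*i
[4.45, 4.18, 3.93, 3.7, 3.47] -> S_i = 4.45*0.94^i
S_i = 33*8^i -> [33, 264, 2112, 16896, 135168]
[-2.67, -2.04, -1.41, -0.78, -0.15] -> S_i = -2.67 + 0.63*i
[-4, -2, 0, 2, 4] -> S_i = -4 + 2*i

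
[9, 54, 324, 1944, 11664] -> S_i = 9*6^i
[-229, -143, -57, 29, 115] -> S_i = -229 + 86*i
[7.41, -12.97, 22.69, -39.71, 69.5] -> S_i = 7.41*(-1.75)^i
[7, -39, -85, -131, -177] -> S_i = 7 + -46*i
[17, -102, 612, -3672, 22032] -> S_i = 17*-6^i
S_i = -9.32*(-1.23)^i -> [-9.32, 11.46, -14.1, 17.34, -21.33]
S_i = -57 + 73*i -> [-57, 16, 89, 162, 235]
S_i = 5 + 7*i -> [5, 12, 19, 26, 33]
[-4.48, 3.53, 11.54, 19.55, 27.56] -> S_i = -4.48 + 8.01*i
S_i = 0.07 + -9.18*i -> [0.07, -9.11, -18.29, -27.47, -36.65]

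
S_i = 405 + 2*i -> [405, 407, 409, 411, 413]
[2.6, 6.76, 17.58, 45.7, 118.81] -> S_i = 2.60*2.60^i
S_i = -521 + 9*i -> [-521, -512, -503, -494, -485]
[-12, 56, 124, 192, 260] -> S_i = -12 + 68*i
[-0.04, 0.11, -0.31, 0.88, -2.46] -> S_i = -0.04*(-2.80)^i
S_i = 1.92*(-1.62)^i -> [1.92, -3.11, 5.04, -8.16, 13.22]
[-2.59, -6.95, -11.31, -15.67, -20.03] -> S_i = -2.59 + -4.36*i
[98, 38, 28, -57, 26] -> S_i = Random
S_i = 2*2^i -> [2, 4, 8, 16, 32]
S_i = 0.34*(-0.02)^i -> [0.34, -0.01, 0.0, -0.0, 0.0]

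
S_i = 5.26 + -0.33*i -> [5.26, 4.93, 4.6, 4.27, 3.94]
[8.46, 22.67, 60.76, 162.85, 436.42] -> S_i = 8.46*2.68^i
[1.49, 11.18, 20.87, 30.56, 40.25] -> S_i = 1.49 + 9.69*i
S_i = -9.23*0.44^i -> [-9.23, -4.06, -1.79, -0.79, -0.35]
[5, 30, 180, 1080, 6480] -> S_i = 5*6^i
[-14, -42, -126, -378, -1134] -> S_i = -14*3^i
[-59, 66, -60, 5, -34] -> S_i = Random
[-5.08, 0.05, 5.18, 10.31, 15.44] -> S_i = -5.08 + 5.13*i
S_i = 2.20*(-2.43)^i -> [2.2, -5.35, 12.99, -31.57, 76.71]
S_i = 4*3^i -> [4, 12, 36, 108, 324]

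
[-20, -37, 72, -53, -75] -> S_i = Random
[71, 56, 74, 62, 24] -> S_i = Random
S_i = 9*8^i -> [9, 72, 576, 4608, 36864]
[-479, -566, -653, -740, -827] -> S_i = -479 + -87*i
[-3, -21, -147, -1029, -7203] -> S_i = -3*7^i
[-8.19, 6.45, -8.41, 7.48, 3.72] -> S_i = Random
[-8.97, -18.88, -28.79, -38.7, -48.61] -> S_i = -8.97 + -9.91*i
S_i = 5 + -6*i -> [5, -1, -7, -13, -19]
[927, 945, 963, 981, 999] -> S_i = 927 + 18*i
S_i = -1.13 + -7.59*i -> [-1.13, -8.72, -16.31, -23.9, -31.49]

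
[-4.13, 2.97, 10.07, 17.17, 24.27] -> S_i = -4.13 + 7.10*i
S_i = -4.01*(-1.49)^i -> [-4.01, 5.97, -8.9, 13.26, -19.76]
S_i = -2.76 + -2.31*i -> [-2.76, -5.07, -7.38, -9.69, -12.0]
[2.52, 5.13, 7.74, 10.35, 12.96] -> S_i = 2.52 + 2.61*i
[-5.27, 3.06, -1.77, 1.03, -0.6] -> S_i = -5.27*(-0.58)^i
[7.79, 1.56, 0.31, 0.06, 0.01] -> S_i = 7.79*0.20^i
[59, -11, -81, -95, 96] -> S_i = Random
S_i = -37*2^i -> [-37, -74, -148, -296, -592]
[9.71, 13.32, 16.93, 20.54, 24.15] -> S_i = 9.71 + 3.61*i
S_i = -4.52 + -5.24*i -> [-4.52, -9.76, -15.0, -20.24, -25.48]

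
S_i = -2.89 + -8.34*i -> [-2.89, -11.23, -19.57, -27.91, -36.25]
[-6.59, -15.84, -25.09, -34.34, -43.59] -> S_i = -6.59 + -9.25*i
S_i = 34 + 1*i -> [34, 35, 36, 37, 38]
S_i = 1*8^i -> [1, 8, 64, 512, 4096]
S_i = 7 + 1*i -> [7, 8, 9, 10, 11]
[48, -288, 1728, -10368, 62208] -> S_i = 48*-6^i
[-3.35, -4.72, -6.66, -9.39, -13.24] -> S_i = -3.35*1.41^i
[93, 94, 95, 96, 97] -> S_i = 93 + 1*i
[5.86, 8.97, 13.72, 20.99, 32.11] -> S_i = 5.86*1.53^i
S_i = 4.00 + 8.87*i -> [4.0, 12.87, 21.74, 30.61, 39.48]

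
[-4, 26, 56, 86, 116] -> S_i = -4 + 30*i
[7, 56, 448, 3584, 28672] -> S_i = 7*8^i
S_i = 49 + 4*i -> [49, 53, 57, 61, 65]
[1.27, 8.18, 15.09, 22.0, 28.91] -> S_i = 1.27 + 6.91*i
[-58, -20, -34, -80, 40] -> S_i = Random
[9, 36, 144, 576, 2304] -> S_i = 9*4^i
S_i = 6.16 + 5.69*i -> [6.16, 11.85, 17.54, 23.23, 28.92]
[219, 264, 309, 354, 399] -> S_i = 219 + 45*i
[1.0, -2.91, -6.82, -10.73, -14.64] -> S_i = 1.00 + -3.91*i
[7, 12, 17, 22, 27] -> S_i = 7 + 5*i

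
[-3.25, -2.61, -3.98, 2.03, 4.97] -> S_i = Random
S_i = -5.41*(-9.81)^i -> [-5.41, 53.07, -520.64, 5107.45, -50104.1]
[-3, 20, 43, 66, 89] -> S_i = -3 + 23*i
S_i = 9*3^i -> [9, 27, 81, 243, 729]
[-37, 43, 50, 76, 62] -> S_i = Random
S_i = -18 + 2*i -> [-18, -16, -14, -12, -10]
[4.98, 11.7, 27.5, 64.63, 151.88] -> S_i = 4.98*2.35^i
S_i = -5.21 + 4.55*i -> [-5.21, -0.66, 3.89, 8.44, 12.99]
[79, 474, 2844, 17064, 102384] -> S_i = 79*6^i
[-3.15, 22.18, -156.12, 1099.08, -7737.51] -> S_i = -3.15*(-7.04)^i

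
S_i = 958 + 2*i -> [958, 960, 962, 964, 966]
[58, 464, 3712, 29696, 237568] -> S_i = 58*8^i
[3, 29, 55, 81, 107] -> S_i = 3 + 26*i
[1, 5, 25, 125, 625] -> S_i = 1*5^i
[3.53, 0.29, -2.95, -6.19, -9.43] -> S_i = 3.53 + -3.24*i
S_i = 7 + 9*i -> [7, 16, 25, 34, 43]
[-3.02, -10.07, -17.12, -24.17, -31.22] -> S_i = -3.02 + -7.05*i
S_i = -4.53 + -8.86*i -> [-4.53, -13.39, -22.25, -31.11, -39.97]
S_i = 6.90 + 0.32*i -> [6.9, 7.22, 7.54, 7.86, 8.18]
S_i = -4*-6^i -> [-4, 24, -144, 864, -5184]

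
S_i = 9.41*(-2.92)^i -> [9.41, -27.48, 80.23, -234.28, 684.1]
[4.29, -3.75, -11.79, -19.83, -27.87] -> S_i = 4.29 + -8.04*i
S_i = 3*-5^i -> [3, -15, 75, -375, 1875]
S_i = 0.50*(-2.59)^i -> [0.5, -1.3, 3.35, -8.69, 22.5]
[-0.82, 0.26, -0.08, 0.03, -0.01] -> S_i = -0.82*(-0.32)^i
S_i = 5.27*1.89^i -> [5.27, 9.96, 18.82, 35.58, 67.24]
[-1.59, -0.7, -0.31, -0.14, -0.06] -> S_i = -1.59*0.44^i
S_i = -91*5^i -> [-91, -455, -2275, -11375, -56875]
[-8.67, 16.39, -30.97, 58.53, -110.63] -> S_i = -8.67*(-1.89)^i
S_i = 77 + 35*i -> [77, 112, 147, 182, 217]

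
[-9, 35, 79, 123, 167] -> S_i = -9 + 44*i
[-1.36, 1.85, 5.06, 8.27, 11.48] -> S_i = -1.36 + 3.21*i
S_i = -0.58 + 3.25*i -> [-0.58, 2.67, 5.92, 9.17, 12.42]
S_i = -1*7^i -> [-1, -7, -49, -343, -2401]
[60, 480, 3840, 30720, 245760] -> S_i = 60*8^i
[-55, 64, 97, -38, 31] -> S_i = Random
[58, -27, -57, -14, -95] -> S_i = Random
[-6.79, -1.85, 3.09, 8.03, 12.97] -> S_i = -6.79 + 4.94*i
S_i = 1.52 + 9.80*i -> [1.52, 11.32, 21.12, 30.92, 40.72]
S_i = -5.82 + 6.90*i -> [-5.82, 1.08, 7.98, 14.88, 21.78]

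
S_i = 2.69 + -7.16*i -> [2.69, -4.47, -11.63, -18.79, -25.95]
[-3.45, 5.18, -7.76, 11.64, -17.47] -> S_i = -3.45*(-1.50)^i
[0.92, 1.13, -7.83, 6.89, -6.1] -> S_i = Random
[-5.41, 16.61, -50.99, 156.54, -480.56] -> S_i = -5.41*(-3.07)^i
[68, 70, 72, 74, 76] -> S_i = 68 + 2*i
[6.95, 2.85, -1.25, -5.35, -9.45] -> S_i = 6.95 + -4.10*i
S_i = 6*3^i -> [6, 18, 54, 162, 486]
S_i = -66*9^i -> [-66, -594, -5346, -48114, -433026]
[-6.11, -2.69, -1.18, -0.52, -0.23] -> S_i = -6.11*0.44^i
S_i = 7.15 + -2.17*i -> [7.15, 4.98, 2.81, 0.64, -1.53]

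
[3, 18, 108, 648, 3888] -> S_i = 3*6^i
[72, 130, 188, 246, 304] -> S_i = 72 + 58*i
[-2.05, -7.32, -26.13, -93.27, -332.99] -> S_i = -2.05*3.57^i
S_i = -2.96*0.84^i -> [-2.96, -2.49, -2.09, -1.75, -1.47]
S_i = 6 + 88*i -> [6, 94, 182, 270, 358]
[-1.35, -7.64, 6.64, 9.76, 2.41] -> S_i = Random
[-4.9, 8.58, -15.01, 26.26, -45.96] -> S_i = -4.90*(-1.75)^i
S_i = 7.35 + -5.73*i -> [7.35, 1.62, -4.11, -9.84, -15.57]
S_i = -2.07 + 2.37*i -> [-2.07, 0.3, 2.67, 5.04, 7.41]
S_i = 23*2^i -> [23, 46, 92, 184, 368]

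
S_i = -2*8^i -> [-2, -16, -128, -1024, -8192]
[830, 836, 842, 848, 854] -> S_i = 830 + 6*i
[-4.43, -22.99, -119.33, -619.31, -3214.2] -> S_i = -4.43*5.19^i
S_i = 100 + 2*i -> [100, 102, 104, 106, 108]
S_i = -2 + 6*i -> [-2, 4, 10, 16, 22]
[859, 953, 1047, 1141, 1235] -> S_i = 859 + 94*i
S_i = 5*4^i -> [5, 20, 80, 320, 1280]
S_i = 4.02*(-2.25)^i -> [4.02, -9.04, 20.35, -45.79, 103.03]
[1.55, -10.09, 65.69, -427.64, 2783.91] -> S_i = 1.55*(-6.51)^i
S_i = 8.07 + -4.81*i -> [8.07, 3.26, -1.55, -6.36, -11.17]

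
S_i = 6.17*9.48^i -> [6.17, 58.49, 554.5, 5256.66, 49833.17]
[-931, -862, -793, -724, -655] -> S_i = -931 + 69*i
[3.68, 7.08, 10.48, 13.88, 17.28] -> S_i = 3.68 + 3.40*i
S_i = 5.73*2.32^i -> [5.73, 13.29, 30.84, 71.55, 166.0]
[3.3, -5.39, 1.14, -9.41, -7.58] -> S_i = Random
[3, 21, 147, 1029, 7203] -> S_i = 3*7^i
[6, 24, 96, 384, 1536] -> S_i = 6*4^i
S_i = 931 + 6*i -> [931, 937, 943, 949, 955]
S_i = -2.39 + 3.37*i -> [-2.39, 0.98, 4.35, 7.72, 11.09]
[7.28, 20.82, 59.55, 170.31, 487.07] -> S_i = 7.28*2.86^i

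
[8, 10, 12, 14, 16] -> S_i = 8 + 2*i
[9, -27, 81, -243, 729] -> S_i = 9*-3^i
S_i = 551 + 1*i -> [551, 552, 553, 554, 555]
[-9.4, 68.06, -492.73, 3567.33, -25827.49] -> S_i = -9.40*(-7.24)^i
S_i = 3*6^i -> [3, 18, 108, 648, 3888]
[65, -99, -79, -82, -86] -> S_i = Random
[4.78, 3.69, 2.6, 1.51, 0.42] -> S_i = 4.78 + -1.09*i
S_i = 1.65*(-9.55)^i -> [1.65, -15.76, 150.48, -1437.12, 13724.53]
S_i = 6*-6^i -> [6, -36, 216, -1296, 7776]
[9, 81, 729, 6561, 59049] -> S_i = 9*9^i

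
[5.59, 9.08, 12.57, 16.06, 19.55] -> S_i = 5.59 + 3.49*i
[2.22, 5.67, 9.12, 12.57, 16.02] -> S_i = 2.22 + 3.45*i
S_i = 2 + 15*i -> [2, 17, 32, 47, 62]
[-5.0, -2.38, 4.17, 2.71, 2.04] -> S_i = Random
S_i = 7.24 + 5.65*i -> [7.24, 12.89, 18.54, 24.19, 29.84]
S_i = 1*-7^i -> [1, -7, 49, -343, 2401]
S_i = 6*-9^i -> [6, -54, 486, -4374, 39366]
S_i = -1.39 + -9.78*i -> [-1.39, -11.17, -20.95, -30.73, -40.51]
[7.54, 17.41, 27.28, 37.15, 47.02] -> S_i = 7.54 + 9.87*i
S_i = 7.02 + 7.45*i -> [7.02, 14.47, 21.92, 29.37, 36.82]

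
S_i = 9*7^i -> [9, 63, 441, 3087, 21609]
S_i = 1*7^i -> [1, 7, 49, 343, 2401]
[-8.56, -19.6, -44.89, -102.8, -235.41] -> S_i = -8.56*2.29^i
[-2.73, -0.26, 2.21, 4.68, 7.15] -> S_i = -2.73 + 2.47*i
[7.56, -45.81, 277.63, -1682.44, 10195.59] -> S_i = 7.56*(-6.06)^i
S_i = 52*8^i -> [52, 416, 3328, 26624, 212992]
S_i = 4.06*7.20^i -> [4.06, 29.23, 210.47, 1515.39, 10910.79]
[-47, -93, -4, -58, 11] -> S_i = Random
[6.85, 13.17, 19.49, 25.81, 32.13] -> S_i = 6.85 + 6.32*i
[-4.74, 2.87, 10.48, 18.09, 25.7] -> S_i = -4.74 + 7.61*i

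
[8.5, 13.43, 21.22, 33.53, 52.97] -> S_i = 8.50*1.58^i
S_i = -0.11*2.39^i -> [-0.11, -0.26, -0.63, -1.5, -3.59]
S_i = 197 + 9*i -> [197, 206, 215, 224, 233]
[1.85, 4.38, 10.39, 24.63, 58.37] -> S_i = 1.85*2.37^i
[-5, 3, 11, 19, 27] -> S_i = -5 + 8*i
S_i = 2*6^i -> [2, 12, 72, 432, 2592]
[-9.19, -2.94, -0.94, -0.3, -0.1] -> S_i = -9.19*0.32^i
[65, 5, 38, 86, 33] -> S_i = Random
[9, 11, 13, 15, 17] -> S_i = 9 + 2*i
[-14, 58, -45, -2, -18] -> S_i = Random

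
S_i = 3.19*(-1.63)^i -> [3.19, -5.2, 8.48, -13.82, 22.52]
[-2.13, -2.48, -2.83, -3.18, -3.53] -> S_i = -2.13 + -0.35*i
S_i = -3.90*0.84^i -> [-3.9, -3.28, -2.75, -2.31, -1.94]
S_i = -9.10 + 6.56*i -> [-9.1, -2.54, 4.02, 10.58, 17.14]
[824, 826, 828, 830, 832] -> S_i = 824 + 2*i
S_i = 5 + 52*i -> [5, 57, 109, 161, 213]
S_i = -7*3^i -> [-7, -21, -63, -189, -567]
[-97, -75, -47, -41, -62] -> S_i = Random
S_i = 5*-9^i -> [5, -45, 405, -3645, 32805]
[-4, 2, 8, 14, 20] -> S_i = -4 + 6*i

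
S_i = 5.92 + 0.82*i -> [5.92, 6.74, 7.56, 8.38, 9.2]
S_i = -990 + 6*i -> [-990, -984, -978, -972, -966]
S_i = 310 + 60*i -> [310, 370, 430, 490, 550]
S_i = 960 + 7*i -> [960, 967, 974, 981, 988]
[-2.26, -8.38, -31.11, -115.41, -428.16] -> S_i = -2.26*3.71^i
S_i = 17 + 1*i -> [17, 18, 19, 20, 21]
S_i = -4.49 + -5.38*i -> [-4.49, -9.87, -15.25, -20.63, -26.01]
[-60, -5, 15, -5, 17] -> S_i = Random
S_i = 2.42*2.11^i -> [2.42, 5.11, 10.77, 22.73, 47.97]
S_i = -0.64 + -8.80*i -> [-0.64, -9.44, -18.24, -27.04, -35.84]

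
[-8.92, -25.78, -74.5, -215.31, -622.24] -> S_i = -8.92*2.89^i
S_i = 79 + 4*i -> [79, 83, 87, 91, 95]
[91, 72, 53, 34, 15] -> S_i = 91 + -19*i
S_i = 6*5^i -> [6, 30, 150, 750, 3750]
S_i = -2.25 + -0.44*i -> [-2.25, -2.69, -3.13, -3.57, -4.01]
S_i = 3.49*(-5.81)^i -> [3.49, -20.28, 117.81, -684.47, 3976.77]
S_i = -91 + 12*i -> [-91, -79, -67, -55, -43]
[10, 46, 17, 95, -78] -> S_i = Random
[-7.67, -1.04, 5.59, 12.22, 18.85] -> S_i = -7.67 + 6.63*i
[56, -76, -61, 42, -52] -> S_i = Random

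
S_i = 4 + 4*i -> [4, 8, 12, 16, 20]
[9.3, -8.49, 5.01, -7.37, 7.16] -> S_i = Random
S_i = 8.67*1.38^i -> [8.67, 11.96, 16.51, 22.79, 31.44]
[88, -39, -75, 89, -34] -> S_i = Random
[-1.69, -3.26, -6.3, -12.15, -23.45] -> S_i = -1.69*1.93^i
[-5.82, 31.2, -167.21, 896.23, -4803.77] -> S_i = -5.82*(-5.36)^i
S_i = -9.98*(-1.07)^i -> [-9.98, 10.68, -11.43, 12.23, -13.08]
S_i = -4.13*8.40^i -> [-4.13, -34.69, -291.41, -2447.87, -20562.09]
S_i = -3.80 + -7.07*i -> [-3.8, -10.87, -17.94, -25.01, -32.08]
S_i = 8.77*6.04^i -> [8.77, 52.97, 319.94, 1932.46, 11672.06]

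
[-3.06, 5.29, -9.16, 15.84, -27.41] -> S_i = -3.06*(-1.73)^i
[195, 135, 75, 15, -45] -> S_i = 195 + -60*i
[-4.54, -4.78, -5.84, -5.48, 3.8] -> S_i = Random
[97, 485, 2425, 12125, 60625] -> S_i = 97*5^i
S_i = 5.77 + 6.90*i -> [5.77, 12.67, 19.57, 26.47, 33.37]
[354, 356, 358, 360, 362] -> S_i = 354 + 2*i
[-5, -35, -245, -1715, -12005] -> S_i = -5*7^i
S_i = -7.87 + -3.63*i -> [-7.87, -11.5, -15.13, -18.76, -22.39]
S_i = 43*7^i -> [43, 301, 2107, 14749, 103243]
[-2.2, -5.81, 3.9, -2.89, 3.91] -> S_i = Random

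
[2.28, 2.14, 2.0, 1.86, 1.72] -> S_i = 2.28 + -0.14*i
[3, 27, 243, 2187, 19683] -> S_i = 3*9^i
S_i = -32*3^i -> [-32, -96, -288, -864, -2592]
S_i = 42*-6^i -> [42, -252, 1512, -9072, 54432]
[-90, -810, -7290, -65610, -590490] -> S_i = -90*9^i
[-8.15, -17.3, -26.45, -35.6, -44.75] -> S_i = -8.15 + -9.15*i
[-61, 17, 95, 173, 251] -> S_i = -61 + 78*i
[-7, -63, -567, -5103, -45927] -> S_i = -7*9^i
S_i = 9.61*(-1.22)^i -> [9.61, -11.72, 14.3, -17.45, 21.29]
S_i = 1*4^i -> [1, 4, 16, 64, 256]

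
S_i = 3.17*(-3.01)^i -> [3.17, -9.54, 28.72, -86.45, 260.21]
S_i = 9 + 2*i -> [9, 11, 13, 15, 17]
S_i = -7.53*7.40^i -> [-7.53, -55.72, -412.34, -3051.34, -22579.89]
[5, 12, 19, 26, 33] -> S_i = 5 + 7*i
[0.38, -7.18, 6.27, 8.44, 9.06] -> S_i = Random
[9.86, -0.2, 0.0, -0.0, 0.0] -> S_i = 9.86*(-0.02)^i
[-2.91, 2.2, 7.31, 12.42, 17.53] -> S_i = -2.91 + 5.11*i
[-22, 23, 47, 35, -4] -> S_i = Random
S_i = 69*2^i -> [69, 138, 276, 552, 1104]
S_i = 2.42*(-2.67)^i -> [2.42, -6.46, 17.25, -46.06, 122.99]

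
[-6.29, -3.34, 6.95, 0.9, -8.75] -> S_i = Random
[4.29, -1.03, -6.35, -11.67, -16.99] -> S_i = 4.29 + -5.32*i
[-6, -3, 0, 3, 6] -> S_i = -6 + 3*i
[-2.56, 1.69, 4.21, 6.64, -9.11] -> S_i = Random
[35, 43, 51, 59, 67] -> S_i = 35 + 8*i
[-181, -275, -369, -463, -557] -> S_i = -181 + -94*i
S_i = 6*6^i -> [6, 36, 216, 1296, 7776]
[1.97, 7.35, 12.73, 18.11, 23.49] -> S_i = 1.97 + 5.38*i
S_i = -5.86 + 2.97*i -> [-5.86, -2.89, 0.08, 3.05, 6.02]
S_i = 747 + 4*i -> [747, 751, 755, 759, 763]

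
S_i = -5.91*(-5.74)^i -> [-5.91, 33.92, -194.72, 1117.69, -6415.57]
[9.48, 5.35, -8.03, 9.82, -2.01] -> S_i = Random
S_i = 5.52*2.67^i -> [5.52, 14.74, 39.35, 105.07, 280.53]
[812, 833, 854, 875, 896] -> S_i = 812 + 21*i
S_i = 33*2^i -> [33, 66, 132, 264, 528]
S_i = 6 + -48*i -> [6, -42, -90, -138, -186]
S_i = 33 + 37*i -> [33, 70, 107, 144, 181]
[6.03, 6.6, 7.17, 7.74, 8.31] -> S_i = 6.03 + 0.57*i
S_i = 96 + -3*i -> [96, 93, 90, 87, 84]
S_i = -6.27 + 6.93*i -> [-6.27, 0.66, 7.59, 14.52, 21.45]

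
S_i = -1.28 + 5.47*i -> [-1.28, 4.19, 9.66, 15.13, 20.6]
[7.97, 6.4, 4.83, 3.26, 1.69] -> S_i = 7.97 + -1.57*i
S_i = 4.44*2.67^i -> [4.44, 11.85, 31.65, 84.51, 225.65]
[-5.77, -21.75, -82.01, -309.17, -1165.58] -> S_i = -5.77*3.77^i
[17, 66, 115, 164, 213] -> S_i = 17 + 49*i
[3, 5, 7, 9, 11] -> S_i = 3 + 2*i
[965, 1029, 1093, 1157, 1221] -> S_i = 965 + 64*i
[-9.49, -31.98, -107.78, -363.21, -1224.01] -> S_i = -9.49*3.37^i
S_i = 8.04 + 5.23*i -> [8.04, 13.27, 18.5, 23.73, 28.96]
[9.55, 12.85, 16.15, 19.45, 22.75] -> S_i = 9.55 + 3.30*i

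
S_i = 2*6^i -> [2, 12, 72, 432, 2592]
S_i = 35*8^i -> [35, 280, 2240, 17920, 143360]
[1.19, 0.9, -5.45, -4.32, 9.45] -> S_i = Random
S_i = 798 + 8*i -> [798, 806, 814, 822, 830]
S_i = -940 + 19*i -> [-940, -921, -902, -883, -864]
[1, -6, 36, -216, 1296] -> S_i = 1*-6^i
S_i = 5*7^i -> [5, 35, 245, 1715, 12005]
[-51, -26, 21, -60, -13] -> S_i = Random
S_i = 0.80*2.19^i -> [0.8, 1.75, 3.84, 8.4, 18.4]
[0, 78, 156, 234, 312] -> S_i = 0 + 78*i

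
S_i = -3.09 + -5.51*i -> [-3.09, -8.6, -14.11, -19.62, -25.13]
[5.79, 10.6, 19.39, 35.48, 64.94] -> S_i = 5.79*1.83^i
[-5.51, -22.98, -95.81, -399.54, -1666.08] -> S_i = -5.51*4.17^i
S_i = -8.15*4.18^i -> [-8.15, -34.07, -142.4, -595.23, -2488.07]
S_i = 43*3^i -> [43, 129, 387, 1161, 3483]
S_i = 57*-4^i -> [57, -228, 912, -3648, 14592]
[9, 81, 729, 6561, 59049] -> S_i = 9*9^i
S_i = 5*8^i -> [5, 40, 320, 2560, 20480]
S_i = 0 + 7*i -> [0, 7, 14, 21, 28]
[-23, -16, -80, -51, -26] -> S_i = Random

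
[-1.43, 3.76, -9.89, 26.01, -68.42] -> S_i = -1.43*(-2.63)^i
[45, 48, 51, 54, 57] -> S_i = 45 + 3*i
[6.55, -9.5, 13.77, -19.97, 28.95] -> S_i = 6.55*(-1.45)^i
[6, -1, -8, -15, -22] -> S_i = 6 + -7*i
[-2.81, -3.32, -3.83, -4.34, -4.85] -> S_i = -2.81 + -0.51*i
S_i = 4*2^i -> [4, 8, 16, 32, 64]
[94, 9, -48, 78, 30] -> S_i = Random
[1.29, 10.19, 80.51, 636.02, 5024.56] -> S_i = 1.29*7.90^i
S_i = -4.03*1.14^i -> [-4.03, -4.59, -5.24, -5.97, -6.81]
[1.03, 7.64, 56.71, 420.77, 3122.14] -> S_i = 1.03*7.42^i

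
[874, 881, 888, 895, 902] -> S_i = 874 + 7*i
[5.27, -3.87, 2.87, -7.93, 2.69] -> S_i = Random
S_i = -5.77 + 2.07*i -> [-5.77, -3.7, -1.63, 0.44, 2.51]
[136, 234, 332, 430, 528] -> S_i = 136 + 98*i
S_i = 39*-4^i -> [39, -156, 624, -2496, 9984]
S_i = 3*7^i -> [3, 21, 147, 1029, 7203]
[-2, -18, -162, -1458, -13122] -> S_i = -2*9^i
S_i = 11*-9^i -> [11, -99, 891, -8019, 72171]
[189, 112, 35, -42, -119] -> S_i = 189 + -77*i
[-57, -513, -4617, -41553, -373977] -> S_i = -57*9^i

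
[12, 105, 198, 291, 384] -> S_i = 12 + 93*i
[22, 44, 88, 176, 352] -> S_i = 22*2^i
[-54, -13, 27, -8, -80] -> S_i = Random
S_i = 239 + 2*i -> [239, 241, 243, 245, 247]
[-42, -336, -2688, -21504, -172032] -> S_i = -42*8^i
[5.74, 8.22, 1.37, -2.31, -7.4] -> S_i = Random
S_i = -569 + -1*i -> [-569, -570, -571, -572, -573]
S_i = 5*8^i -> [5, 40, 320, 2560, 20480]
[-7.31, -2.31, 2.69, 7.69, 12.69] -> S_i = -7.31 + 5.00*i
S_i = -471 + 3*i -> [-471, -468, -465, -462, -459]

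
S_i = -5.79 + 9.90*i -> [-5.79, 4.11, 14.01, 23.91, 33.81]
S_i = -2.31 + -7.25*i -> [-2.31, -9.56, -16.81, -24.06, -31.31]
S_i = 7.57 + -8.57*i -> [7.57, -1.0, -9.57, -18.14, -26.71]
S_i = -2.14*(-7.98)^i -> [-2.14, 17.08, -136.28, 1087.48, -8678.11]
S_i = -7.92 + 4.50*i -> [-7.92, -3.42, 1.08, 5.58, 10.08]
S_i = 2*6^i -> [2, 12, 72, 432, 2592]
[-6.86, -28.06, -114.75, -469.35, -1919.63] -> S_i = -6.86*4.09^i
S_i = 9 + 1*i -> [9, 10, 11, 12, 13]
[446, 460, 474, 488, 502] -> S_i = 446 + 14*i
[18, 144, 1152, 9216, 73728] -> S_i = 18*8^i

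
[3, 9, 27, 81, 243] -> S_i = 3*3^i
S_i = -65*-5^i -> [-65, 325, -1625, 8125, -40625]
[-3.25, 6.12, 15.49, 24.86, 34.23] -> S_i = -3.25 + 9.37*i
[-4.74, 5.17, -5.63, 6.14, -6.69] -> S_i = -4.74*(-1.09)^i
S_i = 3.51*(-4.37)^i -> [3.51, -15.34, 67.03, -292.92, 1280.07]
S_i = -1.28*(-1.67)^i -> [-1.28, 2.14, -3.57, 5.96, -9.96]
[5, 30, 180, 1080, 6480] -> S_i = 5*6^i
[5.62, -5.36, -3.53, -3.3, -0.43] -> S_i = Random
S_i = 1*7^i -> [1, 7, 49, 343, 2401]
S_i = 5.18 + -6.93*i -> [5.18, -1.75, -8.68, -15.61, -22.54]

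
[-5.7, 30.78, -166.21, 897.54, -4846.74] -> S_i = -5.70*(-5.40)^i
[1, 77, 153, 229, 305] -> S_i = 1 + 76*i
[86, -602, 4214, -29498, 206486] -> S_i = 86*-7^i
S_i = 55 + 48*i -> [55, 103, 151, 199, 247]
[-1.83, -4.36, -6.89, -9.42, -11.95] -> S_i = -1.83 + -2.53*i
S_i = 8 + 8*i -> [8, 16, 24, 32, 40]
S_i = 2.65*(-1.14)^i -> [2.65, -3.02, 3.44, -3.93, 4.48]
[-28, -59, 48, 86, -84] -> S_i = Random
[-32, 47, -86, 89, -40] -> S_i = Random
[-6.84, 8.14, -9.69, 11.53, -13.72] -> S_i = -6.84*(-1.19)^i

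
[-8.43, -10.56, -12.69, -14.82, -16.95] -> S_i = -8.43 + -2.13*i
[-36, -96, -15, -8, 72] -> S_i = Random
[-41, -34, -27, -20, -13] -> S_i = -41 + 7*i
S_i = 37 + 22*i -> [37, 59, 81, 103, 125]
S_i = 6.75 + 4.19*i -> [6.75, 10.94, 15.13, 19.32, 23.51]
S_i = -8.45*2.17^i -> [-8.45, -18.34, -39.79, -86.34, -187.37]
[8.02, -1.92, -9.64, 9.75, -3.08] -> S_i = Random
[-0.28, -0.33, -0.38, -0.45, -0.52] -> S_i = -0.28*1.17^i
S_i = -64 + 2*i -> [-64, -62, -60, -58, -56]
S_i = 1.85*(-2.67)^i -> [1.85, -4.94, 13.19, -35.21, 94.02]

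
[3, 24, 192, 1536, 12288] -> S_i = 3*8^i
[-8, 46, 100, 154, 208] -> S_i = -8 + 54*i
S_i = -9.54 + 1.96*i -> [-9.54, -7.58, -5.62, -3.66, -1.7]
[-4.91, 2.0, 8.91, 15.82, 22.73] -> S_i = -4.91 + 6.91*i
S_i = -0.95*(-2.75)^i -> [-0.95, 2.61, -7.18, 19.76, -54.33]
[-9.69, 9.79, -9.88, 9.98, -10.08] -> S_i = -9.69*(-1.01)^i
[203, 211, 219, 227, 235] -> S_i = 203 + 8*i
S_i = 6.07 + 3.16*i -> [6.07, 9.23, 12.39, 15.55, 18.71]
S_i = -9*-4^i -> [-9, 36, -144, 576, -2304]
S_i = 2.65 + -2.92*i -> [2.65, -0.27, -3.19, -6.11, -9.03]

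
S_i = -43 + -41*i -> [-43, -84, -125, -166, -207]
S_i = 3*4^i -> [3, 12, 48, 192, 768]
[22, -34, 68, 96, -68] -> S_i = Random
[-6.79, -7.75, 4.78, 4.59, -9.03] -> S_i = Random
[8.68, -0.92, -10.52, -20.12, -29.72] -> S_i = 8.68 + -9.60*i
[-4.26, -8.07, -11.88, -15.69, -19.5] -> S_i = -4.26 + -3.81*i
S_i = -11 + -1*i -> [-11, -12, -13, -14, -15]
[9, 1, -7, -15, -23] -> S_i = 9 + -8*i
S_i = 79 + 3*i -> [79, 82, 85, 88, 91]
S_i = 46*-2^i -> [46, -92, 184, -368, 736]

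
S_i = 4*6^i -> [4, 24, 144, 864, 5184]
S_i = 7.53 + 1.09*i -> [7.53, 8.62, 9.71, 10.8, 11.89]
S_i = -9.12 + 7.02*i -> [-9.12, -2.1, 4.92, 11.94, 18.96]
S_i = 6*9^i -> [6, 54, 486, 4374, 39366]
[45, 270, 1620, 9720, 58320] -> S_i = 45*6^i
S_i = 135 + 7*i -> [135, 142, 149, 156, 163]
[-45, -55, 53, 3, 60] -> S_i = Random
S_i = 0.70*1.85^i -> [0.7, 1.3, 2.4, 4.43, 8.2]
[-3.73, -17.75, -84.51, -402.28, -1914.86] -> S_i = -3.73*4.76^i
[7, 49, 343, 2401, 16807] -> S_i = 7*7^i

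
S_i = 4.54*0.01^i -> [4.54, 0.05, 0.0, 0.0, 0.0]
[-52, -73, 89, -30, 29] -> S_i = Random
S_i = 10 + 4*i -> [10, 14, 18, 22, 26]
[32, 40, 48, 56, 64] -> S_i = 32 + 8*i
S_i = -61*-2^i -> [-61, 122, -244, 488, -976]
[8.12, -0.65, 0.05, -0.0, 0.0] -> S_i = 8.12*(-0.08)^i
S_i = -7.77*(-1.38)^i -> [-7.77, 10.72, -14.8, 20.42, -28.18]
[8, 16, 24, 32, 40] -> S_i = 8 + 8*i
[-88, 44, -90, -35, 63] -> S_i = Random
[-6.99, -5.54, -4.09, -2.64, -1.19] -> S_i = -6.99 + 1.45*i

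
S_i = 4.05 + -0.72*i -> [4.05, 3.33, 2.61, 1.89, 1.17]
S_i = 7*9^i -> [7, 63, 567, 5103, 45927]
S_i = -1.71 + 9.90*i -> [-1.71, 8.19, 18.09, 27.99, 37.89]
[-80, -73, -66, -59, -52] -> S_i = -80 + 7*i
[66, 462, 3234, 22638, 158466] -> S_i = 66*7^i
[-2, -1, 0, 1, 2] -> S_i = -2 + 1*i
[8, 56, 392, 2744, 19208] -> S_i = 8*7^i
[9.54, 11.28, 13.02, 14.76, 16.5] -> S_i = 9.54 + 1.74*i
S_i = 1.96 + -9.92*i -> [1.96, -7.96, -17.88, -27.8, -37.72]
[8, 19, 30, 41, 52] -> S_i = 8 + 11*i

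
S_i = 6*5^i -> [6, 30, 150, 750, 3750]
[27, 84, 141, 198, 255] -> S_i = 27 + 57*i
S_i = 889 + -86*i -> [889, 803, 717, 631, 545]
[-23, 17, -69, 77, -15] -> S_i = Random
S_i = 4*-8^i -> [4, -32, 256, -2048, 16384]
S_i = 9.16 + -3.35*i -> [9.16, 5.81, 2.46, -0.89, -4.24]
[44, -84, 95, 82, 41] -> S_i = Random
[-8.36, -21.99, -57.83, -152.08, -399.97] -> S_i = -8.36*2.63^i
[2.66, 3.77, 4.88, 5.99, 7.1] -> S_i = 2.66 + 1.11*i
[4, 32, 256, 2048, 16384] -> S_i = 4*8^i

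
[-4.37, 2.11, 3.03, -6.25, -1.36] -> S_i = Random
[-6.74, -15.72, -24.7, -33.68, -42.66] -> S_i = -6.74 + -8.98*i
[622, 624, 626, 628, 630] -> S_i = 622 + 2*i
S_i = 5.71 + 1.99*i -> [5.71, 7.7, 9.69, 11.68, 13.67]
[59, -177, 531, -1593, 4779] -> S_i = 59*-3^i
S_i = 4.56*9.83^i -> [4.56, 44.82, 440.63, 4331.37, 42577.38]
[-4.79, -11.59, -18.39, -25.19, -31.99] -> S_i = -4.79 + -6.80*i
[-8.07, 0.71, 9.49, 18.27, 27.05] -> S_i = -8.07 + 8.78*i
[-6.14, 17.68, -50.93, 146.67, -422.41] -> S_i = -6.14*(-2.88)^i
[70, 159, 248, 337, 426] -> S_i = 70 + 89*i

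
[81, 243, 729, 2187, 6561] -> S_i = 81*3^i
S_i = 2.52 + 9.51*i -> [2.52, 12.03, 21.54, 31.05, 40.56]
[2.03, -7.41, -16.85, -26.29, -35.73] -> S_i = 2.03 + -9.44*i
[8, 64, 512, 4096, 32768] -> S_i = 8*8^i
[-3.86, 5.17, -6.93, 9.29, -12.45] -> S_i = -3.86*(-1.34)^i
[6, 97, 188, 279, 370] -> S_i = 6 + 91*i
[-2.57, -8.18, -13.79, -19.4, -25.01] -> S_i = -2.57 + -5.61*i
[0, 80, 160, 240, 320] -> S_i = 0 + 80*i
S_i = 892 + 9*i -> [892, 901, 910, 919, 928]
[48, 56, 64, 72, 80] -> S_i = 48 + 8*i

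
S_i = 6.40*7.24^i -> [6.4, 46.34, 335.47, 2428.82, 17584.67]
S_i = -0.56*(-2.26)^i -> [-0.56, 1.27, -2.86, 6.46, -14.61]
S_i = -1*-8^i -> [-1, 8, -64, 512, -4096]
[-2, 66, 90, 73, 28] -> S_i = Random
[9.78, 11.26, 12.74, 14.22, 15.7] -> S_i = 9.78 + 1.48*i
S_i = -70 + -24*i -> [-70, -94, -118, -142, -166]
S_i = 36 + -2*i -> [36, 34, 32, 30, 28]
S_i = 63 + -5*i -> [63, 58, 53, 48, 43]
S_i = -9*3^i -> [-9, -27, -81, -243, -729]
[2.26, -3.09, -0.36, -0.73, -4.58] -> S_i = Random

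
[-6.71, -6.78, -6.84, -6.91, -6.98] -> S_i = -6.71*1.01^i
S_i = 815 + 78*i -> [815, 893, 971, 1049, 1127]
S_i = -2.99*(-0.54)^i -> [-2.99, 1.61, -0.87, 0.47, -0.25]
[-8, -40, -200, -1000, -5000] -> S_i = -8*5^i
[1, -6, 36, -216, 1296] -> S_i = 1*-6^i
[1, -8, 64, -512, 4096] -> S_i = 1*-8^i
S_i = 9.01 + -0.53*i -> [9.01, 8.48, 7.95, 7.42, 6.89]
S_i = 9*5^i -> [9, 45, 225, 1125, 5625]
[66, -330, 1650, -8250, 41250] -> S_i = 66*-5^i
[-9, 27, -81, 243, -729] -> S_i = -9*-3^i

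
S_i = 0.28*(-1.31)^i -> [0.28, -0.37, 0.48, -0.63, 0.82]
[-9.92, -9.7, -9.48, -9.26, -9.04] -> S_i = -9.92 + 0.22*i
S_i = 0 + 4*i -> [0, 4, 8, 12, 16]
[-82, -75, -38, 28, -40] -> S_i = Random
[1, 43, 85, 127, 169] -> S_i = 1 + 42*i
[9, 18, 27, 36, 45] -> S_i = 9 + 9*i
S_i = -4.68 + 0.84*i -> [-4.68, -3.84, -3.0, -2.16, -1.32]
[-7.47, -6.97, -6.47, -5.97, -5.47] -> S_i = -7.47 + 0.50*i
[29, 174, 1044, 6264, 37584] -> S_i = 29*6^i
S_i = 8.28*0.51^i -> [8.28, 4.22, 2.15, 1.1, 0.56]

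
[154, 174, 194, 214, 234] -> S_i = 154 + 20*i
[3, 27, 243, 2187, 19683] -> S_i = 3*9^i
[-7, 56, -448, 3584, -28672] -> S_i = -7*-8^i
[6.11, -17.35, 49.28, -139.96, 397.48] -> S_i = 6.11*(-2.84)^i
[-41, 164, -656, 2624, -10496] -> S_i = -41*-4^i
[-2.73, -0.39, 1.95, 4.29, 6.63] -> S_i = -2.73 + 2.34*i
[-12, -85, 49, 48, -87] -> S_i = Random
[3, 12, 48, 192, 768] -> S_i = 3*4^i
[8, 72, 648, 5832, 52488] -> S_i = 8*9^i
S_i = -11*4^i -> [-11, -44, -176, -704, -2816]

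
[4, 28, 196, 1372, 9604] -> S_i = 4*7^i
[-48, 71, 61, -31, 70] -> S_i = Random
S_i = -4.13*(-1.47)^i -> [-4.13, 6.07, -8.92, 13.12, -19.28]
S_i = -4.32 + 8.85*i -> [-4.32, 4.53, 13.38, 22.23, 31.08]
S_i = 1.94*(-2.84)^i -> [1.94, -5.51, 15.65, -44.44, 126.2]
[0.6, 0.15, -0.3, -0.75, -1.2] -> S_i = 0.60 + -0.45*i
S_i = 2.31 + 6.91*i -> [2.31, 9.22, 16.13, 23.04, 29.95]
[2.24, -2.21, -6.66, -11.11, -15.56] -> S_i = 2.24 + -4.45*i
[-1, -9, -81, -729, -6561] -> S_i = -1*9^i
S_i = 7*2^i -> [7, 14, 28, 56, 112]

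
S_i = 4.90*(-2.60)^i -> [4.9, -12.74, 33.12, -86.12, 223.92]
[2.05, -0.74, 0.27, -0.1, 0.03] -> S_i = 2.05*(-0.36)^i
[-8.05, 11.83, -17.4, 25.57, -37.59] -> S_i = -8.05*(-1.47)^i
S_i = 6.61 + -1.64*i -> [6.61, 4.97, 3.33, 1.69, 0.05]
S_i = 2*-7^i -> [2, -14, 98, -686, 4802]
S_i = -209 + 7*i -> [-209, -202, -195, -188, -181]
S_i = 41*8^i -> [41, 328, 2624, 20992, 167936]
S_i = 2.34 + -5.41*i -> [2.34, -3.07, -8.48, -13.89, -19.3]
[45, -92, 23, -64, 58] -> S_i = Random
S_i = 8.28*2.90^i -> [8.28, 24.01, 69.63, 201.94, 585.63]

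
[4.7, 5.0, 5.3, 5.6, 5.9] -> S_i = 4.70 + 0.30*i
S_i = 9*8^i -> [9, 72, 576, 4608, 36864]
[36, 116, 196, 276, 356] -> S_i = 36 + 80*i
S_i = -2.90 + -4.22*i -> [-2.9, -7.12, -11.34, -15.56, -19.78]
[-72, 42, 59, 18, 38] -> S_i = Random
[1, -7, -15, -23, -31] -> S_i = 1 + -8*i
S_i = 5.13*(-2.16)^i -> [5.13, -11.08, 23.93, -51.7, 111.67]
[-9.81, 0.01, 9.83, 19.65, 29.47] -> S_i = -9.81 + 9.82*i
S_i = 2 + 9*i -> [2, 11, 20, 29, 38]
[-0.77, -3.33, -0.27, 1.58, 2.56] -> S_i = Random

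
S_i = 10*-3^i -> [10, -30, 90, -270, 810]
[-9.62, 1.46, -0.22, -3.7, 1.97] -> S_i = Random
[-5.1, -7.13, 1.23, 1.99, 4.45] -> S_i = Random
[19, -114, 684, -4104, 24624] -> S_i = 19*-6^i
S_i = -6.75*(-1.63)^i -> [-6.75, 11.0, -17.93, 29.23, -47.65]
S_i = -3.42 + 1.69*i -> [-3.42, -1.73, -0.04, 1.65, 3.34]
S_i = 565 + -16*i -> [565, 549, 533, 517, 501]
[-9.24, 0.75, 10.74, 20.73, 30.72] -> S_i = -9.24 + 9.99*i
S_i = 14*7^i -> [14, 98, 686, 4802, 33614]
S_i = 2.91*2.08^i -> [2.91, 6.05, 12.59, 26.19, 54.47]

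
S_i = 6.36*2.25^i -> [6.36, 14.31, 32.2, 72.44, 163.0]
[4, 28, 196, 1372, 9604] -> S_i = 4*7^i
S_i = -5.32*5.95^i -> [-5.32, -31.65, -188.34, -1120.63, -6667.75]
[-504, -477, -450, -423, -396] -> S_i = -504 + 27*i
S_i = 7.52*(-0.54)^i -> [7.52, -4.06, 2.19, -1.18, 0.64]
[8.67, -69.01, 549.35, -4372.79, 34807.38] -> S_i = 8.67*(-7.96)^i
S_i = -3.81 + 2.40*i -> [-3.81, -1.41, 0.99, 3.39, 5.79]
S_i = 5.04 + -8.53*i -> [5.04, -3.49, -12.02, -20.55, -29.08]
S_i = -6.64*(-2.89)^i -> [-6.64, 19.19, -55.46, 160.27, -463.19]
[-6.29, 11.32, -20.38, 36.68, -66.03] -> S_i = -6.29*(-1.80)^i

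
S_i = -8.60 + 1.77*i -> [-8.6, -6.83, -5.06, -3.29, -1.52]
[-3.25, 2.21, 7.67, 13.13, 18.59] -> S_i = -3.25 + 5.46*i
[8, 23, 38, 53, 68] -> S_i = 8 + 15*i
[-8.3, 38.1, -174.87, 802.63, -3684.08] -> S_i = -8.30*(-4.59)^i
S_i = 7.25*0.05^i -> [7.25, 0.36, 0.02, 0.0, 0.0]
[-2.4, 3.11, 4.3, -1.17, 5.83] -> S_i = Random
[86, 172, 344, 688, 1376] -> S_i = 86*2^i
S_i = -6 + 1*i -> [-6, -5, -4, -3, -2]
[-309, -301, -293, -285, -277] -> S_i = -309 + 8*i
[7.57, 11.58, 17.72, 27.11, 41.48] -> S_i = 7.57*1.53^i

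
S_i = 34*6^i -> [34, 204, 1224, 7344, 44064]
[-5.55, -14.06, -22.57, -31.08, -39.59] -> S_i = -5.55 + -8.51*i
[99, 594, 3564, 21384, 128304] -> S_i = 99*6^i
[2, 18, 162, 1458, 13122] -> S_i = 2*9^i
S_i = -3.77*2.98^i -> [-3.77, -11.23, -33.48, -99.77, -297.31]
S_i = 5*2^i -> [5, 10, 20, 40, 80]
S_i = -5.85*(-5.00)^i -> [-5.85, 29.25, -146.25, 731.25, -3656.25]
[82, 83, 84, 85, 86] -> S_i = 82 + 1*i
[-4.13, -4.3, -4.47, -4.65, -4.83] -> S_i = -4.13*1.04^i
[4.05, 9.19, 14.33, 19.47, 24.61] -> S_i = 4.05 + 5.14*i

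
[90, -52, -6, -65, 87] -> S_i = Random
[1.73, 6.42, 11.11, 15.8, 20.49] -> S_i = 1.73 + 4.69*i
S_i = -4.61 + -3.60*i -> [-4.61, -8.21, -11.81, -15.41, -19.01]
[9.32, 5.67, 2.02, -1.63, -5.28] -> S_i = 9.32 + -3.65*i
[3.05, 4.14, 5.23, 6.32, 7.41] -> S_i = 3.05 + 1.09*i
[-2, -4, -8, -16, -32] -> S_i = -2*2^i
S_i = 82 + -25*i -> [82, 57, 32, 7, -18]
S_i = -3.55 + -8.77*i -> [-3.55, -12.32, -21.09, -29.86, -38.63]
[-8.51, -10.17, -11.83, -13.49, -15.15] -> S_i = -8.51 + -1.66*i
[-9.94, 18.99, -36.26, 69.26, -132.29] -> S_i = -9.94*(-1.91)^i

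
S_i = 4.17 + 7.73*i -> [4.17, 11.9, 19.63, 27.36, 35.09]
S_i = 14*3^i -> [14, 42, 126, 378, 1134]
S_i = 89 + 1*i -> [89, 90, 91, 92, 93]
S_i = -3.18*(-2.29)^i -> [-3.18, 7.28, -16.68, 38.19, -87.45]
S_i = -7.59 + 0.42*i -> [-7.59, -7.17, -6.75, -6.33, -5.91]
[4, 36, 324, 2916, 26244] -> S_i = 4*9^i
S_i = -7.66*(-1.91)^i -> [-7.66, 14.63, -27.94, 53.37, -101.94]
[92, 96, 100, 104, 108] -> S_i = 92 + 4*i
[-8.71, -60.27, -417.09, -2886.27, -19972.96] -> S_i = -8.71*6.92^i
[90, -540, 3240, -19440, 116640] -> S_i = 90*-6^i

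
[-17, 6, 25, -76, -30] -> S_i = Random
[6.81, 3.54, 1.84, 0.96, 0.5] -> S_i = 6.81*0.52^i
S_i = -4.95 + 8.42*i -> [-4.95, 3.47, 11.89, 20.31, 28.73]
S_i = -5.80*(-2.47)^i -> [-5.8, 14.33, -35.39, 87.4, -215.88]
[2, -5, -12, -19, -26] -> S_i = 2 + -7*i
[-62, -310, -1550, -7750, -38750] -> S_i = -62*5^i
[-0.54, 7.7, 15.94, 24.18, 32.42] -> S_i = -0.54 + 8.24*i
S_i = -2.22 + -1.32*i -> [-2.22, -3.54, -4.86, -6.18, -7.5]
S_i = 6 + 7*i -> [6, 13, 20, 27, 34]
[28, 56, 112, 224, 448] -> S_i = 28*2^i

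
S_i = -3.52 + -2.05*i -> [-3.52, -5.57, -7.62, -9.67, -11.72]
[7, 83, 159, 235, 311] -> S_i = 7 + 76*i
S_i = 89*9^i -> [89, 801, 7209, 64881, 583929]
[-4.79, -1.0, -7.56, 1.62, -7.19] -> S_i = Random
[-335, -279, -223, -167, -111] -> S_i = -335 + 56*i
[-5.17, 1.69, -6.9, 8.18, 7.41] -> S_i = Random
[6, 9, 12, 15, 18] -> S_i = 6 + 3*i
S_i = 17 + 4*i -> [17, 21, 25, 29, 33]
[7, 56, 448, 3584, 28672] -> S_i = 7*8^i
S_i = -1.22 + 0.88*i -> [-1.22, -0.34, 0.54, 1.42, 2.3]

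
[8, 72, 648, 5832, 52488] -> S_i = 8*9^i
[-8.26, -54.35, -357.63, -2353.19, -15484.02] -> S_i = -8.26*6.58^i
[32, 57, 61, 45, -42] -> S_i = Random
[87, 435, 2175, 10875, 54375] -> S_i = 87*5^i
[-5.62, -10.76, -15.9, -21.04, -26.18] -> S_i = -5.62 + -5.14*i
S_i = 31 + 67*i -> [31, 98, 165, 232, 299]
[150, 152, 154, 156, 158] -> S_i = 150 + 2*i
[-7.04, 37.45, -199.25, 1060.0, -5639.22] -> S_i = -7.04*(-5.32)^i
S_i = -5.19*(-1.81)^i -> [-5.19, 9.39, -17.0, 30.78, -55.7]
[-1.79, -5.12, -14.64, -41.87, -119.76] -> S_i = -1.79*2.86^i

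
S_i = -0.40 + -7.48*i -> [-0.4, -7.88, -15.36, -22.84, -30.32]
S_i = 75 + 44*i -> [75, 119, 163, 207, 251]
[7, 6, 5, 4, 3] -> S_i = 7 + -1*i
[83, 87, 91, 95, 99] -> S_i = 83 + 4*i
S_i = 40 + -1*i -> [40, 39, 38, 37, 36]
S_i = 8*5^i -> [8, 40, 200, 1000, 5000]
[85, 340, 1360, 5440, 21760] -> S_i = 85*4^i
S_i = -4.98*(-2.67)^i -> [-4.98, 13.3, -35.5, 94.79, -253.09]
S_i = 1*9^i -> [1, 9, 81, 729, 6561]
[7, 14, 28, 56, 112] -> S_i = 7*2^i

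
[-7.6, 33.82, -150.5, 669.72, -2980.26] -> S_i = -7.60*(-4.45)^i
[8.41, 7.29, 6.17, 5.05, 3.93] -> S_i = 8.41 + -1.12*i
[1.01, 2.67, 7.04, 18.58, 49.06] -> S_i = 1.01*2.64^i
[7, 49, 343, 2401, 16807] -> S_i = 7*7^i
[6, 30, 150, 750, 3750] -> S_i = 6*5^i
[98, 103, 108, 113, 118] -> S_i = 98 + 5*i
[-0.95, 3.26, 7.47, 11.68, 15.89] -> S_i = -0.95 + 4.21*i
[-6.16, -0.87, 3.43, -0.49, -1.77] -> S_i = Random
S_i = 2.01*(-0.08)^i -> [2.01, -0.16, 0.01, -0.0, 0.0]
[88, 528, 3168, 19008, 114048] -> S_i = 88*6^i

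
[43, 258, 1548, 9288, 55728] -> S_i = 43*6^i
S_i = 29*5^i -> [29, 145, 725, 3625, 18125]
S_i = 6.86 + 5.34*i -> [6.86, 12.2, 17.54, 22.88, 28.22]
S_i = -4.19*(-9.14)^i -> [-4.19, 38.3, -350.03, 3199.28, -29241.44]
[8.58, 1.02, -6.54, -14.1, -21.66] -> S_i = 8.58 + -7.56*i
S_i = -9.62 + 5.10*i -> [-9.62, -4.52, 0.58, 5.68, 10.78]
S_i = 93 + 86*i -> [93, 179, 265, 351, 437]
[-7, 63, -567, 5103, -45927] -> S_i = -7*-9^i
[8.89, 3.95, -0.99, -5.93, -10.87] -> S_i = 8.89 + -4.94*i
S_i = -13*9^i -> [-13, -117, -1053, -9477, -85293]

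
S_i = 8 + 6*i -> [8, 14, 20, 26, 32]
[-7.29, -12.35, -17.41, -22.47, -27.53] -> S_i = -7.29 + -5.06*i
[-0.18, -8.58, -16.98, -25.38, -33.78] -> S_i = -0.18 + -8.40*i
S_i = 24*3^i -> [24, 72, 216, 648, 1944]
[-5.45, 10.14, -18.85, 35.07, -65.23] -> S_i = -5.45*(-1.86)^i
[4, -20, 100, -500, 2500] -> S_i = 4*-5^i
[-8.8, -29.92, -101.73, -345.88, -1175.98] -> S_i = -8.80*3.40^i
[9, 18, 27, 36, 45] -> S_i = 9 + 9*i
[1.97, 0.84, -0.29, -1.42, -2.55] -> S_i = 1.97 + -1.13*i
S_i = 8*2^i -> [8, 16, 32, 64, 128]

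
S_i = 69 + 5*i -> [69, 74, 79, 84, 89]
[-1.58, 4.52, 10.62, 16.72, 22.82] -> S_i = -1.58 + 6.10*i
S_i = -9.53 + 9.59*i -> [-9.53, 0.06, 9.65, 19.24, 28.83]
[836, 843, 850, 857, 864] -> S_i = 836 + 7*i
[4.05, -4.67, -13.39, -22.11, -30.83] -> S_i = 4.05 + -8.72*i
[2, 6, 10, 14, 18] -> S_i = 2 + 4*i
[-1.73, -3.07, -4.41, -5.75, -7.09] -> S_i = -1.73 + -1.34*i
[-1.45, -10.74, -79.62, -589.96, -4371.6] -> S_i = -1.45*7.41^i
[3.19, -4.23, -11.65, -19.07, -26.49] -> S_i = 3.19 + -7.42*i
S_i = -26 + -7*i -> [-26, -33, -40, -47, -54]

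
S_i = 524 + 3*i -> [524, 527, 530, 533, 536]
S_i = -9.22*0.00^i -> [-9.22, -0.0, -0.0, -0.0, -0.0]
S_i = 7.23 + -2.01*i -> [7.23, 5.22, 3.21, 1.2, -0.81]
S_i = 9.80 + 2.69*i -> [9.8, 12.49, 15.18, 17.87, 20.56]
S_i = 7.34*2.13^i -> [7.34, 15.63, 33.3, 70.93, 151.08]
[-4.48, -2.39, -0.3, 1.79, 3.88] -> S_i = -4.48 + 2.09*i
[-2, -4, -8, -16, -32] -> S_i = -2*2^i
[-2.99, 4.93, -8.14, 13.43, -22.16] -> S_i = -2.99*(-1.65)^i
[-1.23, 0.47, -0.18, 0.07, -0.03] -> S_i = -1.23*(-0.38)^i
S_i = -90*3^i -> [-90, -270, -810, -2430, -7290]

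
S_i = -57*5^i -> [-57, -285, -1425, -7125, -35625]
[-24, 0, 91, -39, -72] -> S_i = Random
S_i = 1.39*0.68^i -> [1.39, 0.95, 0.64, 0.44, 0.3]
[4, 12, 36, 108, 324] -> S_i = 4*3^i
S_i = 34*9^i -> [34, 306, 2754, 24786, 223074]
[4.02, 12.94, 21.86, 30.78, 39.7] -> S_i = 4.02 + 8.92*i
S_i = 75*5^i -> [75, 375, 1875, 9375, 46875]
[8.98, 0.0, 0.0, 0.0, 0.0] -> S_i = 8.98*0.00^i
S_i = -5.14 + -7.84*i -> [-5.14, -12.98, -20.82, -28.66, -36.5]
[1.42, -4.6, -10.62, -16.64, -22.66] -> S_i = 1.42 + -6.02*i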